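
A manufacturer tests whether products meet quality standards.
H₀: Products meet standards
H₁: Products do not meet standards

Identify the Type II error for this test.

Answer: Accepting products as meeting standards when they don't

Derivation:
Type I error: rejecting H₀ when it is actually true (false positive).
Type II error: failing to reject H₀ when H₁ is actually true (false negative).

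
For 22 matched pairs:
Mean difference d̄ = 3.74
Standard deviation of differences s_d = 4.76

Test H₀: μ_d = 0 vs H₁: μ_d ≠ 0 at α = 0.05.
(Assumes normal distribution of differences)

Answer: t = 3.6855, reject H₀

Derivation:
df = n - 1 = 21
SE = s_d/√n = 4.76/√22 = 1.0148
t = d̄/SE = 3.74/1.0148 = 3.6855
Critical value: t_{0.025,21} = ±2.080
p-value ≈ 0.0014
Decision: reject H₀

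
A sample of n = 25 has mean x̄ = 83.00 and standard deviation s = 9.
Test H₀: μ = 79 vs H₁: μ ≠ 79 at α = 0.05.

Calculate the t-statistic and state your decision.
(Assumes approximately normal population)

Answer: t = 2.2222, reject H₀

Derivation:
df = n - 1 = 24
SE = s/√n = 9/√25 = 1.8000
t = (x̄ - μ₀)/SE = (83.00 - 79)/1.8000 = 2.2222
Critical value: t_{0.025,24} = ±2.064
p-value ≈ 0.0359
Decision: reject H₀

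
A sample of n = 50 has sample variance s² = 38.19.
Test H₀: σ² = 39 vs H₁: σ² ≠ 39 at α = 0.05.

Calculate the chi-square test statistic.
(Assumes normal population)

Answer: χ² = 47.9823, fail to reject H₀

Derivation:
df = n - 1 = 49
χ² = (n-1)s²/σ₀² = 49×38.19/39 = 47.9823
Critical values: χ²_{0.975,49} = 31.555, χ²_{0.025,49} = 70.222
Rejection region: χ² < 31.555 or χ² > 70.222
Decision: fail to reject H₀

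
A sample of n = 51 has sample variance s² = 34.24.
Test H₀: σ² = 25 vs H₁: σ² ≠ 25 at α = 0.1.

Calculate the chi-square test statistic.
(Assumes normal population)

Answer: χ² = 68.4800, reject H₀

Derivation:
df = n - 1 = 50
χ² = (n-1)s²/σ₀² = 50×34.24/25 = 68.4800
Critical values: χ²_{0.95,50} = 34.764, χ²_{0.05,50} = 67.505
Rejection region: χ² < 34.764 or χ² > 67.505
Decision: reject H₀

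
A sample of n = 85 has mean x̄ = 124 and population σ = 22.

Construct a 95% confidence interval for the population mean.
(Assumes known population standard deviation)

Answer: (119.3230, 128.6770)

Derivation:
Confidence level: 95%, α = 0.05
z_0.025 = 1.960
SE = σ/√n = 22/√85 = 2.3862
Margin of error = 1.960 × 2.3862 = 4.6770
CI: x̄ ± margin = 124 ± 4.6770
CI: (119.3230, 128.6770)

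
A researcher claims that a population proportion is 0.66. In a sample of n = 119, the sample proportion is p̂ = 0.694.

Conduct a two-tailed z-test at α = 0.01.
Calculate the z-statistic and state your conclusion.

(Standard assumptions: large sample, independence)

Answer: z = 0.7830, fail to reject H₀

Derivation:
H₀: p = 0.66, H₁: p ≠ 0.66
Standard error: SE = √(p₀(1-p₀)/n) = √(0.66×0.34/119) = 0.043425
z-statistic: z = (p̂ - p₀)/SE = (0.694 - 0.66)/0.043425 = 0.7830
Critical value: z_0.005 = ±2.576
p-value = 0.4336
Decision: fail to reject H₀ at α = 0.01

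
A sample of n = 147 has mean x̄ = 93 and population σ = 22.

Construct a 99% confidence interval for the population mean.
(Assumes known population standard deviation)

Answer: (88.3258, 97.6742)

Derivation:
Confidence level: 99%, α = 0.01
z_0.005 = 2.576
SE = σ/√n = 22/√147 = 1.8145
Margin of error = 2.576 × 1.8145 = 4.6742
CI: x̄ ± margin = 93 ± 4.6742
CI: (88.3258, 97.6742)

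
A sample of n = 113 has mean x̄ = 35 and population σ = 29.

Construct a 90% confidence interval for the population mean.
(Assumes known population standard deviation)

Confidence level: 90%, α = 0.1
z_0.05 = 1.645
SE = σ/√n = 29/√113 = 2.7281
Margin of error = 1.645 × 2.7281 = 4.4877
CI: x̄ ± margin = 35 ± 4.4877
CI: (30.5123, 39.4877)

Answer: (30.5123, 39.4877)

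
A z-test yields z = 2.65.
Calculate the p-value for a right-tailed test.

For z = 2.65:
p = P(Z > 2.65) = 1 - Φ(2.65) = 0.0040

Answer: p-value ≈ 0.0040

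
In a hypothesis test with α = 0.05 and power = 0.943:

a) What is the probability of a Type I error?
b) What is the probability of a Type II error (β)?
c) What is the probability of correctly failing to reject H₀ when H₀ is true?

a) Type I error probability = α = 0.05
b) Power = P(reject H₀ | H₁ true) = 1 - β = 0.943, so Type II error probability = β = 1 - Power = 0.057
c) P(fail to reject H₀ | H₀ true) = 1 - α = 0.95

Answer: a) 0.05, b) 0.057, c) 0.95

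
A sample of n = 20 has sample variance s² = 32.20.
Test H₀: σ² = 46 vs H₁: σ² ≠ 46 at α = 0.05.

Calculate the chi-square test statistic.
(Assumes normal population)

df = n - 1 = 19
χ² = (n-1)s²/σ₀² = 19×32.20/46 = 13.3000
Critical values: χ²_{0.975,19} = 8.907, χ²_{0.025,19} = 32.852
Rejection region: χ² < 8.907 or χ² > 32.852
Decision: fail to reject H₀

Answer: χ² = 13.3000, fail to reject H₀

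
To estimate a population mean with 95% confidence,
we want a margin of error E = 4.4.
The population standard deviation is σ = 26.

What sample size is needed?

z_0.025 = 1.960
n = (z×σ/E)² = (1.960×26/4.4)²
n = 134.1385
Round up: n = 135

Answer: n = 135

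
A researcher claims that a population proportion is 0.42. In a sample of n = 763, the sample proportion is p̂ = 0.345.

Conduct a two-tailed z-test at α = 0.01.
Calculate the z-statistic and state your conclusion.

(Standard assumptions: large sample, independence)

Answer: z = -4.1974, reject H₀

Derivation:
H₀: p = 0.42, H₁: p ≠ 0.42
Standard error: SE = √(p₀(1-p₀)/n) = √(0.42×0.58/763) = 0.017868
z-statistic: z = (p̂ - p₀)/SE = (0.345 - 0.42)/0.017868 = -4.1974
Critical value: z_0.005 = ±2.576
p-value < 0.0001
Decision: reject H₀ at α = 0.01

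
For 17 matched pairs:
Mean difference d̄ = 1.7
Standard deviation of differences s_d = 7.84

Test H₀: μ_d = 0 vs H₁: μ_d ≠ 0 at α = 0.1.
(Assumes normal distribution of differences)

df = n - 1 = 16
SE = s_d/√n = 7.84/√17 = 1.9015
t = d̄/SE = 1.7/1.9015 = 0.8940
Critical value: t_{0.05,16} = ±1.746
p-value ≈ 0.3846
Decision: fail to reject H₀

Answer: t = 0.8940, fail to reject H₀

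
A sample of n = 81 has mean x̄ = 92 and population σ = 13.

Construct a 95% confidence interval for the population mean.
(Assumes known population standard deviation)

Answer: (89.1690, 94.8310)

Derivation:
Confidence level: 95%, α = 0.05
z_0.025 = 1.960
SE = σ/√n = 13/√81 = 1.4444
Margin of error = 1.960 × 1.4444 = 2.8310
CI: x̄ ± margin = 92 ± 2.8310
CI: (89.1690, 94.8310)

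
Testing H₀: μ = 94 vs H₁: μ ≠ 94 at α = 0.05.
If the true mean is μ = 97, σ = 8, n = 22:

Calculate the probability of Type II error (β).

SE = σ/√n = 8/√22 = 1.7056
Critical values: μ₀ ± z_0.025×SE = 94 ± 1.960×1.7056
Acceptance region: (90.6570, 97.3430)
Under H₁ (μ = 97): z_high = (97.3430 - 97)/1.7056 = 0.2011, z_low = (90.6570 - 97)/1.7056 = -3.7189
β = P(not reject | H₁) = Φ(0.2011) - Φ(-3.7189) ≈ 0.5796

Answer: β ≈ 0.5796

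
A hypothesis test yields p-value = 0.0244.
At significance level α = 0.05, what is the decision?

Compare p-value to α:
0.0244 < 0.05
Decision: reject H₀

Answer: reject H₀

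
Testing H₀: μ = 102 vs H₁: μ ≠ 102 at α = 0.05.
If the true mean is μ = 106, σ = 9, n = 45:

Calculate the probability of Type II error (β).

SE = σ/√n = 9/√45 = 1.3416
Critical values: μ₀ ± z_0.025×SE = 102 ± 1.960×1.3416
Acceptance region: (99.3705, 104.6295)
Under H₁ (μ = 106): z_high = (104.6295 - 106)/1.3416 = -1.0215, z_low = (99.3705 - 106)/1.3416 = -4.9415
β = P(not reject | H₁) = Φ(-1.0215) - Φ(-4.9415) ≈ 0.1535

Answer: β ≈ 0.1535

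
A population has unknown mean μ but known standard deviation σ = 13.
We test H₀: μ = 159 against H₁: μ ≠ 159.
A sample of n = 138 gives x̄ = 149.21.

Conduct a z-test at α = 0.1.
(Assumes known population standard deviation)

Answer: z = -8.8469, reject H₀

Derivation:
Standard error: SE = σ/√n = 13/√138 = 1.1066
z-statistic: z = (x̄ - μ₀)/SE = (149.21 - 159)/1.1066 = -8.8469
Critical value: ±1.645
p-value < 0.0001
Decision: reject H₀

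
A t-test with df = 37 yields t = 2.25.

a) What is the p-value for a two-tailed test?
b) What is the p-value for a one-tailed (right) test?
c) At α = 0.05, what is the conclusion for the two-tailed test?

Using t-distribution with df = 37:
a) Two-tailed: p = 2×P(T > 2.25) = 0.0305
b) One-tailed: p = P(T > 2.25) = 0.0152
c) 0.0305 < 0.05, reject H₀

Answer: a) 0.0305, b) 0.0152, c) reject H₀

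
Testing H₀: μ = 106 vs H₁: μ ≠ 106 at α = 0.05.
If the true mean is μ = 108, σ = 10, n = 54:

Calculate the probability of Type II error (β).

Answer: β ≈ 0.6877

Derivation:
SE = σ/√n = 10/√54 = 1.3608
Critical values: μ₀ ± z_0.025×SE = 106 ± 1.960×1.3608
Acceptance region: (103.3328, 108.6672)
Under H₁ (μ = 108): z_high = (108.6672 - 108)/1.3608 = 0.4903, z_low = (103.3328 - 108)/1.3608 = -3.4297
β = P(not reject | H₁) = Φ(0.4903) - Φ(-3.4297) ≈ 0.6877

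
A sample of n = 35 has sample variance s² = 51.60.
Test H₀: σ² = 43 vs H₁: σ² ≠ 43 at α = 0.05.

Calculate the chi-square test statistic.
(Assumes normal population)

df = n - 1 = 34
χ² = (n-1)s²/σ₀² = 34×51.60/43 = 40.8000
Critical values: χ²_{0.975,34} = 19.806, χ²_{0.025,34} = 51.966
Rejection region: χ² < 19.806 or χ² > 51.966
Decision: fail to reject H₀

Answer: χ² = 40.8000, fail to reject H₀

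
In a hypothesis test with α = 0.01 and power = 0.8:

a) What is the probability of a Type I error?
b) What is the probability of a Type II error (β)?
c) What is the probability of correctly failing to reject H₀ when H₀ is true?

a) Type I error probability = α = 0.01
b) Power = P(reject H₀ | H₁ true) = 1 - β = 0.8, so Type II error probability = β = 1 - Power = 0.2
c) P(fail to reject H₀ | H₀ true) = 1 - α = 0.99

Answer: a) 0.01, b) 0.2, c) 0.99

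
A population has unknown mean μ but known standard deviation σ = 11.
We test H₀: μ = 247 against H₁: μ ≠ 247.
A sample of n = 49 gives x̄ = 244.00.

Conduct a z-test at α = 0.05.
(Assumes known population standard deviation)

Standard error: SE = σ/√n = 11/√49 = 1.5714
z-statistic: z = (x̄ - μ₀)/SE = (244.00 - 247)/1.5714 = -1.9091
Critical value: ±1.960
p-value = 0.0562
Decision: fail to reject H₀

Answer: z = -1.9091, fail to reject H₀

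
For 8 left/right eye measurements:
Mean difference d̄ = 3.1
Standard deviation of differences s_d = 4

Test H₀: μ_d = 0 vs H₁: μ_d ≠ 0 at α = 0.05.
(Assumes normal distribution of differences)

Answer: t = 2.1921, fail to reject H₀

Derivation:
df = n - 1 = 7
SE = s_d/√n = 4/√8 = 1.4142
t = d̄/SE = 3.1/1.4142 = 2.1921
Critical value: t_{0.025,7} = ±2.365
p-value ≈ 0.0645
Decision: fail to reject H₀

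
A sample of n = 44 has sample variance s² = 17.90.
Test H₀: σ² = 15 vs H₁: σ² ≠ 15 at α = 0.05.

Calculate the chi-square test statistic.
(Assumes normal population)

df = n - 1 = 43
χ² = (n-1)s²/σ₀² = 43×17.90/15 = 51.3133
Critical values: χ²_{0.975,43} = 26.785, χ²_{0.025,43} = 62.990
Rejection region: χ² < 26.785 or χ² > 62.990
Decision: fail to reject H₀

Answer: χ² = 51.3133, fail to reject H₀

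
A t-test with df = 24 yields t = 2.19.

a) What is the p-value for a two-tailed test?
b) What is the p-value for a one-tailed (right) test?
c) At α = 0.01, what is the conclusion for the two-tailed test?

Using t-distribution with df = 24:
a) Two-tailed: p = 2×P(T > 2.19) = 0.0385
b) One-tailed: p = P(T > 2.19) = 0.0192
c) 0.0385 ≥ 0.01, fail to reject H₀

Answer: a) 0.0385, b) 0.0192, c) fail to reject H₀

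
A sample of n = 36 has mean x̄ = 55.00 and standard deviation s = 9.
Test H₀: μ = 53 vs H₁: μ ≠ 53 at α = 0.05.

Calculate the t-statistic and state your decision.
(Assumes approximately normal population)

df = n - 1 = 35
SE = s/√n = 9/√36 = 1.5000
t = (x̄ - μ₀)/SE = (55.00 - 53)/1.5000 = 1.3333
Critical value: t_{0.025,35} = ±2.030
p-value ≈ 0.1910
Decision: fail to reject H₀

Answer: t = 1.3333, fail to reject H₀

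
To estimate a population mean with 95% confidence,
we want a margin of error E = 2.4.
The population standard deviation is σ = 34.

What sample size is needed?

Answer: n = 771

Derivation:
z_0.025 = 1.960
n = (z×σ/E)² = (1.960×34/2.4)²
n = 770.9878
Round up: n = 771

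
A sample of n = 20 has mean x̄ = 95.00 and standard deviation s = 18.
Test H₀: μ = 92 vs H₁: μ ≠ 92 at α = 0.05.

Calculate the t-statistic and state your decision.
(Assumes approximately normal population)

Answer: t = 0.7454, fail to reject H₀

Derivation:
df = n - 1 = 19
SE = s/√n = 18/√20 = 4.0249
t = (x̄ - μ₀)/SE = (95.00 - 92)/4.0249 = 0.7454
Critical value: t_{0.025,19} = ±2.093
p-value ≈ 0.4652
Decision: fail to reject H₀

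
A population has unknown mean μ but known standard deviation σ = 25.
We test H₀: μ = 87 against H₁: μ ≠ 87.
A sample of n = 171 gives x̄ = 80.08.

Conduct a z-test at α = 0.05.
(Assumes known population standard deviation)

Standard error: SE = σ/√n = 25/√171 = 1.9118
z-statistic: z = (x̄ - μ₀)/SE = (80.08 - 87)/1.9118 = -3.6196
Critical value: ±1.960
p-value = 0.0003
Decision: reject H₀

Answer: z = -3.6196, reject H₀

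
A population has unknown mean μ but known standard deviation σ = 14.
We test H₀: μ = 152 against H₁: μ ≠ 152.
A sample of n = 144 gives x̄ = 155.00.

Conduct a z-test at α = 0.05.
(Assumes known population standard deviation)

Answer: z = 2.5714, reject H₀

Derivation:
Standard error: SE = σ/√n = 14/√144 = 1.1667
z-statistic: z = (x̄ - μ₀)/SE = (155.00 - 152)/1.1667 = 2.5714
Critical value: ±1.960
p-value = 0.0101
Decision: reject H₀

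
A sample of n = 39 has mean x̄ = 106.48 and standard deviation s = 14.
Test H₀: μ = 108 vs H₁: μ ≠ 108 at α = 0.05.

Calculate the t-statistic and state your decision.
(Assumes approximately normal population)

df = n - 1 = 38
SE = s/√n = 14/√39 = 2.2418
t = (x̄ - μ₀)/SE = (106.48 - 108)/2.2418 = -0.6780
Critical value: t_{0.025,38} = ±2.024
p-value ≈ 0.5019
Decision: fail to reject H₀

Answer: t = -0.6780, fail to reject H₀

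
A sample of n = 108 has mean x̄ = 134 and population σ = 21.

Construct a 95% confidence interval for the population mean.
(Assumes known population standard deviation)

Confidence level: 95%, α = 0.05
z_0.025 = 1.960
SE = σ/√n = 21/√108 = 2.0207
Margin of error = 1.960 × 2.0207 = 3.9606
CI: x̄ ± margin = 134 ± 3.9606
CI: (130.0394, 137.9606)

Answer: (130.0394, 137.9606)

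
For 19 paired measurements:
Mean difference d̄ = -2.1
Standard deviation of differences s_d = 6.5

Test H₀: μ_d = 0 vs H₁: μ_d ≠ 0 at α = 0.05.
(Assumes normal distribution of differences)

Answer: t = -1.4083, fail to reject H₀

Derivation:
df = n - 1 = 18
SE = s_d/√n = 6.5/√19 = 1.4912
t = d̄/SE = -2.1/1.4912 = -1.4083
Critical value: t_{0.025,18} = ±2.101
p-value ≈ 0.1761
Decision: fail to reject H₀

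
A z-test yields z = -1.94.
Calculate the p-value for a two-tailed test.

For z = -1.94:
p = 2×P(Z > |-1.94|) = 2×(1 - Φ(1.94)) = 0.0524

Answer: p-value ≈ 0.0524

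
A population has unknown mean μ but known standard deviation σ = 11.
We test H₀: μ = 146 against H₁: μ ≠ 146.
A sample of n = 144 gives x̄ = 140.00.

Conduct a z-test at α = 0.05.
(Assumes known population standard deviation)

Answer: z = -6.5452, reject H₀

Derivation:
Standard error: SE = σ/√n = 11/√144 = 0.9167
z-statistic: z = (x̄ - μ₀)/SE = (140.00 - 146)/0.9167 = -6.5452
Critical value: ±1.960
p-value < 0.0001
Decision: reject H₀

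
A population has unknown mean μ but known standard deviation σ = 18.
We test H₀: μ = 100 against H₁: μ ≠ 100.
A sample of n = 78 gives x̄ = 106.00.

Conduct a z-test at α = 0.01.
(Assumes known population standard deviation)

Standard error: SE = σ/√n = 18/√78 = 2.0381
z-statistic: z = (x̄ - μ₀)/SE = (106.00 - 100)/2.0381 = 2.9439
Critical value: ±2.576
p-value = 0.0032
Decision: reject H₀

Answer: z = 2.9439, reject H₀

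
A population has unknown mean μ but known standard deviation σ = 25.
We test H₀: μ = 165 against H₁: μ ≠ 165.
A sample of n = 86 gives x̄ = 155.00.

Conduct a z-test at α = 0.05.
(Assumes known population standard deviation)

Answer: z = -3.7095, reject H₀

Derivation:
Standard error: SE = σ/√n = 25/√86 = 2.6958
z-statistic: z = (x̄ - μ₀)/SE = (155.00 - 165)/2.6958 = -3.7095
Critical value: ±1.960
p-value = 0.0002
Decision: reject H₀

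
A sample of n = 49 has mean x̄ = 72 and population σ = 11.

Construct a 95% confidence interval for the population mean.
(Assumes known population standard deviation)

Confidence level: 95%, α = 0.05
z_0.025 = 1.960
SE = σ/√n = 11/√49 = 1.5714
Margin of error = 1.960 × 1.5714 = 3.0799
CI: x̄ ± margin = 72 ± 3.0799
CI: (68.9201, 75.0799)

Answer: (68.9201, 75.0799)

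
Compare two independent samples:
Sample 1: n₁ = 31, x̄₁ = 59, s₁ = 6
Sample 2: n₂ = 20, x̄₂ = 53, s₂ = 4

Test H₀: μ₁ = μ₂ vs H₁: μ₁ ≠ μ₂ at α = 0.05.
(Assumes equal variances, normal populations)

Answer: t = 3.9362, reject H₀

Derivation:
Pooled variance: s²_p = [30×6² + 19×4²]/(49) = 28.2449
s_p = 5.3146
SE = s_p×√(1/n₁ + 1/n₂) = 5.3146×√(1/31 + 1/20) = 1.5243
t = (x̄₁ - x̄₂)/SE = (59 - 53)/1.5243 = 3.9362
df = 49, t-critical = ±2.010
Decision: reject H₀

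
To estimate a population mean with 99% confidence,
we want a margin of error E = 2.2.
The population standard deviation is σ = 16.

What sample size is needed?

Answer: n = 351

Derivation:
z_0.005 = 2.576
n = (z×σ/E)² = (2.576×16/2.2)²
n = 350.9832
Round up: n = 351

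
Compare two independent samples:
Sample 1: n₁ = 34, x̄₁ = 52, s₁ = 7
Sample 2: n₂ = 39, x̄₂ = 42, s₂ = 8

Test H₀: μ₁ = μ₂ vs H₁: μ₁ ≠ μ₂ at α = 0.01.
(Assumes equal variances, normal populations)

Answer: t = 5.6437, reject H₀

Derivation:
Pooled variance: s²_p = [33×7² + 38×8²]/(71) = 57.0282
s_p = 7.5517
SE = s_p×√(1/n₁ + 1/n₂) = 7.5517×√(1/34 + 1/39) = 1.7719
t = (x̄₁ - x̄₂)/SE = (52 - 42)/1.7719 = 5.6437
df = 71, t-critical = ±2.647
Decision: reject H₀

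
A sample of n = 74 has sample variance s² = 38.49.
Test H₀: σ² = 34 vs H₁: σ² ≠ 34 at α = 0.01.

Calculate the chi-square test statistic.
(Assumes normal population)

Answer: χ² = 82.6403, fail to reject H₀

Derivation:
df = n - 1 = 73
χ² = (n-1)s²/σ₀² = 73×38.49/34 = 82.6403
Critical values: χ²_{0.995,73} = 45.629, χ²_{0.005,73} = 107.862
Rejection region: χ² < 45.629 or χ² > 107.862
Decision: fail to reject H₀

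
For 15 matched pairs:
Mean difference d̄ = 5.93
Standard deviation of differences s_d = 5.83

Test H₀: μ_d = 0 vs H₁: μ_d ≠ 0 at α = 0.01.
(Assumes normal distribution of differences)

df = n - 1 = 14
SE = s_d/√n = 5.83/√15 = 1.5053
t = d̄/SE = 5.93/1.5053 = 3.9394
Critical value: t_{0.005,14} = ±2.977
p-value ≈ 0.0015
Decision: reject H₀

Answer: t = 3.9394, reject H₀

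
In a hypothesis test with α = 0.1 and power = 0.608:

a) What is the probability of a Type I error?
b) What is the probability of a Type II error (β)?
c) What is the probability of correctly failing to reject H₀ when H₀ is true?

a) Type I error probability = α = 0.1
b) Power = P(reject H₀ | H₁ true) = 1 - β = 0.608, so Type II error probability = β = 1 - Power = 0.392
c) P(fail to reject H₀ | H₀ true) = 1 - α = 0.9

Answer: a) 0.1, b) 0.392, c) 0.9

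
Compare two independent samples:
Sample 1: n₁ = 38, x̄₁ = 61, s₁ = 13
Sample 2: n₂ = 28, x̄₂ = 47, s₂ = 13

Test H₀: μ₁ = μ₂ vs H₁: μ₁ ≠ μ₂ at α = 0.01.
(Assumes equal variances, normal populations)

Pooled variance: s²_p = [37×13² + 27×13²]/(64) = 169.0000
s_p = 13.0000
SE = s_p×√(1/n₁ + 1/n₂) = 13.0000×√(1/38 + 1/28) = 3.2378
t = (x̄₁ - x̄₂)/SE = (61 - 47)/3.2378 = 4.3239
df = 64, t-critical = ±2.655
Decision: reject H₀

Answer: t = 4.3239, reject H₀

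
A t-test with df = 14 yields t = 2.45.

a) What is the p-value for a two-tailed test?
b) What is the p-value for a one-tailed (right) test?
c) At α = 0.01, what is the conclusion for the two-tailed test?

Using t-distribution with df = 14:
a) Two-tailed: p = 2×P(T > 2.45) = 0.0280
b) One-tailed: p = P(T > 2.45) = 0.0140
c) 0.0280 ≥ 0.01, fail to reject H₀

Answer: a) 0.0280, b) 0.0140, c) fail to reject H₀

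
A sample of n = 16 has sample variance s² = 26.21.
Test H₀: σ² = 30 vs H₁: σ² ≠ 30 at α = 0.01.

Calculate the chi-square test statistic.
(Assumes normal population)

Answer: χ² = 13.1050, fail to reject H₀

Derivation:
df = n - 1 = 15
χ² = (n-1)s²/σ₀² = 15×26.21/30 = 13.1050
Critical values: χ²_{0.995,15} = 4.601, χ²_{0.005,15} = 32.801
Rejection region: χ² < 4.601 or χ² > 32.801
Decision: fail to reject H₀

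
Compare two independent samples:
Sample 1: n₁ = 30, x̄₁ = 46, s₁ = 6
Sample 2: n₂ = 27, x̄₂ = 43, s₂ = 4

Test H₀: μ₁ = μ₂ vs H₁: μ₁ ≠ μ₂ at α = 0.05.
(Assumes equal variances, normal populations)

Pooled variance: s²_p = [29×6² + 26×4²]/(55) = 26.5455
s_p = 5.1522
SE = s_p×√(1/n₁ + 1/n₂) = 5.1522×√(1/30 + 1/27) = 1.3667
t = (x̄₁ - x̄₂)/SE = (46 - 43)/1.3667 = 2.1951
df = 55, t-critical = ±2.004
Decision: reject H₀

Answer: t = 2.1951, reject H₀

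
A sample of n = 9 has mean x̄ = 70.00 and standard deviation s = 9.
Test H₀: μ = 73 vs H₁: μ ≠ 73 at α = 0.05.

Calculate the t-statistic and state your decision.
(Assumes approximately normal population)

Answer: t = -1.0000, fail to reject H₀

Derivation:
df = n - 1 = 8
SE = s/√n = 9/√9 = 3.0000
t = (x̄ - μ₀)/SE = (70.00 - 73)/3.0000 = -1.0000
Critical value: t_{0.025,8} = ±2.306
p-value ≈ 0.3466
Decision: fail to reject H₀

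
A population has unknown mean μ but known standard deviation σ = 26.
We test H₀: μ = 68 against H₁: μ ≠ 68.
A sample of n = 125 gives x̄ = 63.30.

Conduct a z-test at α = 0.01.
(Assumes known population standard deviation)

Answer: z = -2.0211, fail to reject H₀

Derivation:
Standard error: SE = σ/√n = 26/√125 = 2.3255
z-statistic: z = (x̄ - μ₀)/SE = (63.30 - 68)/2.3255 = -2.0211
Critical value: ±2.576
p-value = 0.0433
Decision: fail to reject H₀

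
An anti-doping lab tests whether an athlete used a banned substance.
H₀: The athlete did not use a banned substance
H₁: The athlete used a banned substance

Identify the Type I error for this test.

Answer: Falsely accusing a clean athlete of doping

Derivation:
Type I error (α): Rejecting H₀ when H₀ is true
Type II error (β): Failing to reject H₀ when H₁ is true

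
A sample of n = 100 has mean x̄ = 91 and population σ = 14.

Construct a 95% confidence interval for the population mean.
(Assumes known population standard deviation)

Confidence level: 95%, α = 0.05
z_0.025 = 1.960
SE = σ/√n = 14/√100 = 1.4000
Margin of error = 1.960 × 1.4000 = 2.7440
CI: x̄ ± margin = 91 ± 2.7440
CI: (88.2560, 93.7440)

Answer: (88.2560, 93.7440)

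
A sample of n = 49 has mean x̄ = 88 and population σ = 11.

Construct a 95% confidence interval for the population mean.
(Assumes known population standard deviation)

Confidence level: 95%, α = 0.05
z_0.025 = 1.960
SE = σ/√n = 11/√49 = 1.5714
Margin of error = 1.960 × 1.5714 = 3.0799
CI: x̄ ± margin = 88 ± 3.0799
CI: (84.9201, 91.0799)

Answer: (84.9201, 91.0799)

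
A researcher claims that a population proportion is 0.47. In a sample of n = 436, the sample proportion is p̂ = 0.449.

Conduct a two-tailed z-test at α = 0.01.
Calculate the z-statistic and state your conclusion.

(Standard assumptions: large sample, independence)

H₀: p = 0.47, H₁: p ≠ 0.47
Standard error: SE = √(p₀(1-p₀)/n) = √(0.47×0.53/436) = 0.023903
z-statistic: z = (p̂ - p₀)/SE = (0.449 - 0.47)/0.023903 = -0.8786
Critical value: z_0.005 = ±2.576
p-value = 0.3796
Decision: fail to reject H₀ at α = 0.01

Answer: z = -0.8786, fail to reject H₀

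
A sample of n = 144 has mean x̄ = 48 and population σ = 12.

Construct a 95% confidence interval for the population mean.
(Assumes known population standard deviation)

Answer: (46.0400, 49.9600)

Derivation:
Confidence level: 95%, α = 0.05
z_0.025 = 1.960
SE = σ/√n = 12/√144 = 1.0000
Margin of error = 1.960 × 1.0000 = 1.9600
CI: x̄ ± margin = 48 ± 1.9600
CI: (46.0400, 49.9600)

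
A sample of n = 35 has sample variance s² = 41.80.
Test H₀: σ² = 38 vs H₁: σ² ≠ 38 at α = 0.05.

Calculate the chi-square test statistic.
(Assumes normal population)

df = n - 1 = 34
χ² = (n-1)s²/σ₀² = 34×41.80/38 = 37.4000
Critical values: χ²_{0.975,34} = 19.806, χ²_{0.025,34} = 51.966
Rejection region: χ² < 19.806 or χ² > 51.966
Decision: fail to reject H₀

Answer: χ² = 37.4000, fail to reject H₀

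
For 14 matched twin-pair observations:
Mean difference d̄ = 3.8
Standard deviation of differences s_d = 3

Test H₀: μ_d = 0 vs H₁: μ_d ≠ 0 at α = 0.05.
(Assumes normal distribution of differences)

Answer: t = 4.7393, reject H₀

Derivation:
df = n - 1 = 13
SE = s_d/√n = 3/√14 = 0.8018
t = d̄/SE = 3.8/0.8018 = 4.7393
Critical value: t_{0.025,13} = ±2.160
p-value ≈ 0.0004
Decision: reject H₀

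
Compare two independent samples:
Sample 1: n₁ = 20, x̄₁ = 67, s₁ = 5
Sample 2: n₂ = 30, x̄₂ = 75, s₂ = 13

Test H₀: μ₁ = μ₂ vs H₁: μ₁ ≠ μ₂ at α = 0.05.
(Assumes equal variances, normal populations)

Pooled variance: s²_p = [19×5² + 29×13²]/(48) = 112.0000
s_p = 10.5830
SE = s_p×√(1/n₁ + 1/n₂) = 10.5830×√(1/20 + 1/30) = 3.0550
t = (x̄₁ - x̄₂)/SE = (67 - 75)/3.0550 = -2.6187
df = 48, t-critical = ±2.011
Decision: reject H₀

Answer: t = -2.6187, reject H₀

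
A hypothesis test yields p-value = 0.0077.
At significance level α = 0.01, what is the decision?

Compare p-value to α:
0.0077 < 0.01
Decision: reject H₀

Answer: reject H₀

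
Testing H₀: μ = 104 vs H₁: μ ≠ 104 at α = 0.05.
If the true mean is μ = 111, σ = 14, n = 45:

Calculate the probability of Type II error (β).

SE = σ/√n = 14/√45 = 2.0870
Critical values: μ₀ ± z_0.025×SE = 104 ± 1.960×2.0870
Acceptance region: (99.9095, 108.0905)
Under H₁ (μ = 111): z_high = (108.0905 - 111)/2.0870 = -1.3941, z_low = (99.9095 - 111)/2.0870 = -5.3141
β = P(not reject | H₁) = Φ(-1.3941) - Φ(-5.3141) ≈ 0.0816

Answer: β ≈ 0.0816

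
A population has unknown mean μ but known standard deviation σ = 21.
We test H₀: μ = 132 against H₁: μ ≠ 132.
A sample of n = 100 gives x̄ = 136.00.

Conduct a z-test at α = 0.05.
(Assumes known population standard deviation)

Answer: z = 1.9048, fail to reject H₀

Derivation:
Standard error: SE = σ/√n = 21/√100 = 2.1000
z-statistic: z = (x̄ - μ₀)/SE = (136.00 - 132)/2.1000 = 1.9048
Critical value: ±1.960
p-value = 0.0568
Decision: fail to reject H₀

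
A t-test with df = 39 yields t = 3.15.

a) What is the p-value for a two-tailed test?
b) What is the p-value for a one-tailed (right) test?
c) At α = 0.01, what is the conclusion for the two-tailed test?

Answer: a) 0.0031, b) 0.0016, c) reject H₀

Derivation:
Using t-distribution with df = 39:
a) Two-tailed: p = 2×P(T > 3.15) = 0.0031
b) One-tailed: p = P(T > 3.15) = 0.0016
c) 0.0031 < 0.01, reject H₀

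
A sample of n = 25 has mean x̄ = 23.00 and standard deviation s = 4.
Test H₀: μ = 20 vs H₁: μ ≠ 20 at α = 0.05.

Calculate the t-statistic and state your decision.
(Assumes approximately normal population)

df = n - 1 = 24
SE = s/√n = 4/√25 = 0.8000
t = (x̄ - μ₀)/SE = (23.00 - 20)/0.8000 = 3.7500
Critical value: t_{0.025,24} = ±2.064
p-value ≈ 0.0010
Decision: reject H₀

Answer: t = 3.7500, reject H₀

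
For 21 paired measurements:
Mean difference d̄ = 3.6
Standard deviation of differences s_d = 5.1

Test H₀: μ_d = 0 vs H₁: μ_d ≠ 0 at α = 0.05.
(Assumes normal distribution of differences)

Answer: t = 3.2348, reject H₀

Derivation:
df = n - 1 = 20
SE = s_d/√n = 5.1/√21 = 1.1129
t = d̄/SE = 3.6/1.1129 = 3.2348
Critical value: t_{0.025,20} = ±2.086
p-value ≈ 0.0042
Decision: reject H₀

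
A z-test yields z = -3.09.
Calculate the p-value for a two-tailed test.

For z = -3.09:
p = 2×P(Z > |-3.09|) = 2×(1 - Φ(3.09)) = 0.0020

Answer: p-value ≈ 0.0020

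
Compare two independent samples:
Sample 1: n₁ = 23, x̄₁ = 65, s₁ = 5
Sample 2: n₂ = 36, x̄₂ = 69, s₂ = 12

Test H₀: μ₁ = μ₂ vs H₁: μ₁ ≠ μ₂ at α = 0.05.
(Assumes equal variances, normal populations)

Answer: t = -1.5131, fail to reject H₀

Derivation:
Pooled variance: s²_p = [22×5² + 35×12²]/(57) = 98.0702
s_p = 9.9030
SE = s_p×√(1/n₁ + 1/n₂) = 9.9030×√(1/23 + 1/36) = 2.6435
t = (x̄₁ - x̄₂)/SE = (65 - 69)/2.6435 = -1.5131
df = 57, t-critical = ±2.002
Decision: fail to reject H₀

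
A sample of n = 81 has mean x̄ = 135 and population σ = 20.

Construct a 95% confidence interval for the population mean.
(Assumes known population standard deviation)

Answer: (130.6445, 139.3555)

Derivation:
Confidence level: 95%, α = 0.05
z_0.025 = 1.960
SE = σ/√n = 20/√81 = 2.2222
Margin of error = 1.960 × 2.2222 = 4.3555
CI: x̄ ± margin = 135 ± 4.3555
CI: (130.6445, 139.3555)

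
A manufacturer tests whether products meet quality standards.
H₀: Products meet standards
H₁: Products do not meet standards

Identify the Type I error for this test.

Answer: Rejecting good products that actually meet standards

Derivation:
A Type I error (probability α) occurs when we reject a true H₀.
A Type II error (probability β) occurs when we fail to reject a false H₀.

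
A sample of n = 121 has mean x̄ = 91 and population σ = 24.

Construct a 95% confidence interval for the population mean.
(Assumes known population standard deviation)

Answer: (86.7237, 95.2763)

Derivation:
Confidence level: 95%, α = 0.05
z_0.025 = 1.960
SE = σ/√n = 24/√121 = 2.1818
Margin of error = 1.960 × 2.1818 = 4.2763
CI: x̄ ± margin = 91 ± 4.2763
CI: (86.7237, 95.2763)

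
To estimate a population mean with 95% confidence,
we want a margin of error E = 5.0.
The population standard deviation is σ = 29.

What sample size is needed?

z_0.025 = 1.960
n = (z×σ/E)² = (1.960×29/5.0)²
n = 129.2314
Round up: n = 130

Answer: n = 130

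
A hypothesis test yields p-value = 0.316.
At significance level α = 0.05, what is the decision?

Compare p-value to α:
0.316 ≥ 0.05
Decision: fail to reject H₀

Answer: fail to reject H₀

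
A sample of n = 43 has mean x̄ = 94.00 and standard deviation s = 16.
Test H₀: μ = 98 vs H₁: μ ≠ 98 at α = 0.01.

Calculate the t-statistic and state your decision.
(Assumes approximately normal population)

df = n - 1 = 42
SE = s/√n = 16/√43 = 2.4400
t = (x̄ - μ₀)/SE = (94.00 - 98)/2.4400 = -1.6393
Critical value: t_{0.005,42} = ±2.698
p-value ≈ 0.1086
Decision: fail to reject H₀

Answer: t = -1.6393, fail to reject H₀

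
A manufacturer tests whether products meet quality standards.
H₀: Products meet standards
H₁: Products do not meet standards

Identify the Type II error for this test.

Answer: Accepting products as meeting standards when they don't

Derivation:
A Type I error (probability α) occurs when we reject a true H₀.
A Type II error (probability β) occurs when we fail to reject a false H₀.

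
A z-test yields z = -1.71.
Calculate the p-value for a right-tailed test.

For z = -1.71:
p = P(Z > -1.71) = 1 - Φ(-1.71) = 0.9564

Answer: p-value ≈ 0.9564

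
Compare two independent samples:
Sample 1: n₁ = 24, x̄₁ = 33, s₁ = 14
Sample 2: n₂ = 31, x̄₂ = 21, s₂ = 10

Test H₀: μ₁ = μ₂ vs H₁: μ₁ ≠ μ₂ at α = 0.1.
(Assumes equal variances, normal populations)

Pooled variance: s²_p = [23×14² + 30×10²]/(53) = 141.6604
s_p = 11.9021
SE = s_p×√(1/n₁ + 1/n₂) = 11.9021×√(1/24 + 1/31) = 3.2361
t = (x̄₁ - x̄₂)/SE = (33 - 21)/3.2361 = 3.7082
df = 53, t-critical = ±1.674
Decision: reject H₀

Answer: t = 3.7082, reject H₀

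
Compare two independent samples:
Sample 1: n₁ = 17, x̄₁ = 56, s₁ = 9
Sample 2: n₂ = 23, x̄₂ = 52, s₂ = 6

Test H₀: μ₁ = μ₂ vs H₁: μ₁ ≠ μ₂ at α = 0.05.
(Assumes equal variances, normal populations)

Pooled variance: s²_p = [16×9² + 22×6²]/(38) = 54.9474
s_p = 7.4127
SE = s_p×√(1/n₁ + 1/n₂) = 7.4127×√(1/17 + 1/23) = 2.3709
t = (x̄₁ - x̄₂)/SE = (56 - 52)/2.3709 = 1.6871
df = 38, t-critical = ±2.024
Decision: fail to reject H₀

Answer: t = 1.6871, fail to reject H₀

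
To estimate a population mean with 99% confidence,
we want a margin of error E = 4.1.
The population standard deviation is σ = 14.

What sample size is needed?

Answer: n = 78

Derivation:
z_0.005 = 2.576
n = (z×σ/E)² = (2.576×14/4.1)²
n = 77.3713
Round up: n = 78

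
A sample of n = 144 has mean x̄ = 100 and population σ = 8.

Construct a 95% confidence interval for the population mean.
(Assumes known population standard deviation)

Answer: (98.6933, 101.3067)

Derivation:
Confidence level: 95%, α = 0.05
z_0.025 = 1.960
SE = σ/√n = 8/√144 = 0.6667
Margin of error = 1.960 × 0.6667 = 1.3067
CI: x̄ ± margin = 100 ± 1.3067
CI: (98.6933, 101.3067)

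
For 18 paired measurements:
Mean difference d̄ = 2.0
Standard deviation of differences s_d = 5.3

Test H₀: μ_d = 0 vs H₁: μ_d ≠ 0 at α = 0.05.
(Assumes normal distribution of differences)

df = n - 1 = 17
SE = s_d/√n = 5.3/√18 = 1.2492
t = d̄/SE = 2.0/1.2492 = 1.6010
Critical value: t_{0.025,17} = ±2.110
p-value ≈ 0.1278
Decision: fail to reject H₀

Answer: t = 1.6010, fail to reject H₀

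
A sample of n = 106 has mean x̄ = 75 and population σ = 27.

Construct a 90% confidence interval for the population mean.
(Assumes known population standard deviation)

Answer: (70.6860, 79.3140)

Derivation:
Confidence level: 90%, α = 0.1
z_0.05 = 1.645
SE = σ/√n = 27/√106 = 2.6225
Margin of error = 1.645 × 2.6225 = 4.3140
CI: x̄ ± margin = 75 ± 4.3140
CI: (70.6860, 79.3140)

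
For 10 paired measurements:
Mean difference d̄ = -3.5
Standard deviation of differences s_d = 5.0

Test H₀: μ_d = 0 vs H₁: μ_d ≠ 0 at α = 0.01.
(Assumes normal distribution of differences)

Answer: t = -2.2136, fail to reject H₀

Derivation:
df = n - 1 = 9
SE = s_d/√n = 5.0/√10 = 1.5811
t = d̄/SE = -3.5/1.5811 = -2.2136
Critical value: t_{0.005,9} = ±3.250
p-value ≈ 0.0541
Decision: fail to reject H₀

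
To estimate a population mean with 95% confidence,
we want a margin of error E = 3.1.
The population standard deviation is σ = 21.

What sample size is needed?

z_0.025 = 1.960
n = (z×σ/E)² = (1.960×21/3.1)²
n = 176.2899
Round up: n = 177

Answer: n = 177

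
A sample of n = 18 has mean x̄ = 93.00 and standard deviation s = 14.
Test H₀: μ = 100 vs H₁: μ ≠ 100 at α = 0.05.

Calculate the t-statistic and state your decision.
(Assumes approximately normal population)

Answer: t = -2.1213, reject H₀

Derivation:
df = n - 1 = 17
SE = s/√n = 14/√18 = 3.2998
t = (x̄ - μ₀)/SE = (93.00 - 100)/3.2998 = -2.1213
Critical value: t_{0.025,17} = ±2.110
p-value ≈ 0.0489
Decision: reject H₀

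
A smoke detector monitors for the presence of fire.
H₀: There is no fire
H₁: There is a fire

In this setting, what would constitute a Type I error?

Answer: The alarm sounds when there is no fire (false alarm)

Derivation:
Type I error: rejecting H₀ when it is actually true (false positive).
Type II error: failing to reject H₀ when H₁ is actually true (false negative).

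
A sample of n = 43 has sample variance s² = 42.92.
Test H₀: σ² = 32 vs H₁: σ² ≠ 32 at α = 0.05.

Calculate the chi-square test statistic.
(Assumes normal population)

df = n - 1 = 42
χ² = (n-1)s²/σ₀² = 42×42.92/32 = 56.3325
Critical values: χ²_{0.975,42} = 25.999, χ²_{0.025,42} = 61.777
Rejection region: χ² < 25.999 or χ² > 61.777
Decision: fail to reject H₀

Answer: χ² = 56.3325, fail to reject H₀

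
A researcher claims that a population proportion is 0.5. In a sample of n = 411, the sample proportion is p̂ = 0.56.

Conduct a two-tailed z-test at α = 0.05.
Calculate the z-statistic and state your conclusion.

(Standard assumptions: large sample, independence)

H₀: p = 0.5, H₁: p ≠ 0.5
Standard error: SE = √(p₀(1-p₀)/n) = √(0.5×0.5/411) = 0.024663
z-statistic: z = (p̂ - p₀)/SE = (0.56 - 0.5)/0.024663 = 2.4328
Critical value: z_0.025 = ±1.960
p-value = 0.0150
Decision: reject H₀ at α = 0.05

Answer: z = 2.4328, reject H₀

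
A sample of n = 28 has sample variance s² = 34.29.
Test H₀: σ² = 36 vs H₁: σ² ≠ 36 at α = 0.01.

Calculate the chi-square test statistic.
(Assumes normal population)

df = n - 1 = 27
χ² = (n-1)s²/σ₀² = 27×34.29/36 = 25.7175
Critical values: χ²_{0.995,27} = 11.808, χ²_{0.005,27} = 49.645
Rejection region: χ² < 11.808 or χ² > 49.645
Decision: fail to reject H₀

Answer: χ² = 25.7175, fail to reject H₀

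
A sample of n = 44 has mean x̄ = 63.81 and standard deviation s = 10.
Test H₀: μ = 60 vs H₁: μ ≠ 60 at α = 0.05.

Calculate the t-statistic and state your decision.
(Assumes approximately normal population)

df = n - 1 = 43
SE = s/√n = 10/√44 = 1.5076
t = (x̄ - μ₀)/SE = (63.81 - 60)/1.5076 = 2.5272
Critical value: t_{0.025,43} = ±2.017
p-value ≈ 0.0153
Decision: reject H₀

Answer: t = 2.5272, reject H₀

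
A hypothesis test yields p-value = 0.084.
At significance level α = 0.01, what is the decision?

Answer: fail to reject H₀

Derivation:
Compare p-value to α:
0.084 ≥ 0.01
Decision: fail to reject H₀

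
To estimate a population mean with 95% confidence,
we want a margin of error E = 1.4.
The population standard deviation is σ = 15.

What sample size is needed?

z_0.025 = 1.960
n = (z×σ/E)² = (1.960×15/1.4)²
n = 441.0000
Already a whole number: n = 441

Answer: n = 441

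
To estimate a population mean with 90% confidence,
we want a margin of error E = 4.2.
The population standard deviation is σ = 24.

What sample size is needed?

Answer: n = 89

Derivation:
z_0.05 = 1.645
n = (z×σ/E)² = (1.645×24/4.2)²
n = 88.3600
Round up: n = 89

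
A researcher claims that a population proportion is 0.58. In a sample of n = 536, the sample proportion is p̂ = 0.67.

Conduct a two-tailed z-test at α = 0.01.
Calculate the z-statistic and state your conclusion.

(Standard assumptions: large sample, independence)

H₀: p = 0.58, H₁: p ≠ 0.58
Standard error: SE = √(p₀(1-p₀)/n) = √(0.58×0.42/536) = 0.021318
z-statistic: z = (p̂ - p₀)/SE = (0.67 - 0.58)/0.021318 = 4.2218
Critical value: z_0.005 = ±2.576
p-value < 0.0001
Decision: reject H₀ at α = 0.01

Answer: z = 4.2218, reject H₀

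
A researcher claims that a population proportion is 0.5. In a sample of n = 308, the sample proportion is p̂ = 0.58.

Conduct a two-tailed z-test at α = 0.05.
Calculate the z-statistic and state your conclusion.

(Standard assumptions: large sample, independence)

H₀: p = 0.5, H₁: p ≠ 0.5
Standard error: SE = √(p₀(1-p₀)/n) = √(0.5×0.5/308) = 0.028490
z-statistic: z = (p̂ - p₀)/SE = (0.58 - 0.5)/0.028490 = 2.8080
Critical value: z_0.025 = ±1.960
p-value = 0.0050
Decision: reject H₀ at α = 0.05

Answer: z = 2.8080, reject H₀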